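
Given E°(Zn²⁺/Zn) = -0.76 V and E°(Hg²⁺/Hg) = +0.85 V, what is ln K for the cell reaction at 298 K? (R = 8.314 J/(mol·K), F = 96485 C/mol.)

ln K = 125.4

E°_cell = +0.85 − (-0.76) = 1.61 V, with n = 2 electrons transferred.
At equilibrium E = 0, so the Nernst equation gives ln K = nFE°/RT = (2)(96485)(1.61)/((8.314)(298)) = 125.40.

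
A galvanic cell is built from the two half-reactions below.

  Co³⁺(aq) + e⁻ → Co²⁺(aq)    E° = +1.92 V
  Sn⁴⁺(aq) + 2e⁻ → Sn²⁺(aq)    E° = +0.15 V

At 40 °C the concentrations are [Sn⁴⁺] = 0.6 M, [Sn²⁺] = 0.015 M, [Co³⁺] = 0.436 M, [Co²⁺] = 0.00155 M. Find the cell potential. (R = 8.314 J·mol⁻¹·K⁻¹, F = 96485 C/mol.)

The Co³⁺/Co²⁺ couple has the higher reduction potential and acts as the cathode, so E°_cell = +1.92 − (+0.15) = 1.77 V.
Balancing electrons gives n = 2; the reaction quotient is Q = [Sn⁴⁺]·[Co²⁺]^2/([Sn²⁺]·[Co³⁺]^2) = 5.06 × 10^-4.
E = E° − (RT/nF) ln Q = 1.77 − (8.314×313)/(2×96485) × (-7.590) = 1.770 + 0.102 = 1.872 V.

1.87 V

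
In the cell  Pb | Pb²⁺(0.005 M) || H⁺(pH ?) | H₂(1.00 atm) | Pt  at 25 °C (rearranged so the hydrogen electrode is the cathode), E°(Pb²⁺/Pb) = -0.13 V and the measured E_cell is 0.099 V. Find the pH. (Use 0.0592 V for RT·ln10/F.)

pH = 1.67

E°_cell = 0.13 V and n = 2.
log Q = n(E° − E)/0.0592 = 2×(0.13 − 0.099)/0.0592 = 1.047.
With Q = [Pb²⁺]·P(H₂) / [H⁺]^2, solving for [H⁺] gives log[H⁺] = -1.674, so pH = 1.67.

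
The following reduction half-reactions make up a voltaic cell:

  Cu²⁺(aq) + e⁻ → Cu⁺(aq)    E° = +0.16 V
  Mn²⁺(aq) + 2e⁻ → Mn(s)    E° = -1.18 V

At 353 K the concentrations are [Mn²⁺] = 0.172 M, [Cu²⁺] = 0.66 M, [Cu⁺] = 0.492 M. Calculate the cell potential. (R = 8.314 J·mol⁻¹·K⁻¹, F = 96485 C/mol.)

1.38 V

The Cu²⁺/Cu⁺ couple has the higher reduction potential and acts as the cathode, so E°_cell = +0.16 − (-1.18) = 1.34 V.
Balancing electrons gives n = 2; the reaction quotient is Q = [Mn²⁺]·[Cu⁺]^2/[Cu²⁺]^2 = 0.0956.
E = E° − (RT/nF) ln Q = 1.34 − (8.314×353)/(2×96485) × (-2.348) = 1.340 + 0.036 = 1.376 V.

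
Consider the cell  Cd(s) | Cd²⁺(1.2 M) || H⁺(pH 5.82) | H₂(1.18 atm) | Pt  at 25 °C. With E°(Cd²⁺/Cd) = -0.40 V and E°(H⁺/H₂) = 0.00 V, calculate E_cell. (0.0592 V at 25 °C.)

0.051 V

The hydrogen couple is the cathode, so E°_cell = 0.40 V; n = 2.
[H⁺] = 10^(−5.82) = 1.5 × 10^-6 M, and Q = [Cd²⁺]·P(H₂) / [H⁺]^2 = 6.18 × 10^11.
E = E° − (0.0592/2) log Q = 0.40 − (0.0592/2)(11.791) = 0.051 V.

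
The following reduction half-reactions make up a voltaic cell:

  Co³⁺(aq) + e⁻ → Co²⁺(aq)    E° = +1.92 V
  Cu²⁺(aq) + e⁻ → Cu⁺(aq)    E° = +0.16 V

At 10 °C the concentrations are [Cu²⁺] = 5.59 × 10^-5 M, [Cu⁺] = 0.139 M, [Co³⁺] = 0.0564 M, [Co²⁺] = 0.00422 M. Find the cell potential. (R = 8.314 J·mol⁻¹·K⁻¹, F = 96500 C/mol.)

2.01 V

The Co³⁺/Co²⁺ couple has the higher reduction potential and acts as the cathode, so E°_cell = +1.92 − (+0.16) = 1.76 V.
Balancing electrons gives n = 1; the reaction quotient is Q = [Cu²⁺]·[Co²⁺]/([Cu⁺]·[Co³⁺]) = 3.01 × 10^-5.
E = E° − (RT/nF) ln Q = 1.76 − (8.314×283)/(1×96500) × (-10.411) = 1.760 + 0.254 = 2.014 V.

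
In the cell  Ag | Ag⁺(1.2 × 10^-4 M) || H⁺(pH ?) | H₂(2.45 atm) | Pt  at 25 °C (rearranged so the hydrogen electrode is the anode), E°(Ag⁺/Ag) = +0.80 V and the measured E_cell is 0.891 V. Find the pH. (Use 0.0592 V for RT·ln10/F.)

E°_cell = 0.80 V and n = 2.
log Q = n(E° − E)/0.0592 = 2×(0.80 − 0.891)/0.0592 = -3.074.
With Q = [H⁺]^2 / ([Ag⁺]^2·P(H₂)), solving for [H⁺] gives log[H⁺] = -5.263, so pH = 5.26.

pH = 5.26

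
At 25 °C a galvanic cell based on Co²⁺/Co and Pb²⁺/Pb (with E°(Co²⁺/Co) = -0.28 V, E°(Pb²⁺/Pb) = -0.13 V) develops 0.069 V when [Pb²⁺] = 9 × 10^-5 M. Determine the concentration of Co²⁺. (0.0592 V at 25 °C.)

From the Nernst equation, log Q = n(E° − E)/0.0592 = 2(0.15 − 0.069)/0.0592 = 2.736, so Q = 545.
With Q = [Co²⁺]/[Pb²⁺] and the known concentrations, [Co²⁺] in the numerator gives [Co²⁺] = 0.049 M.

0.049 M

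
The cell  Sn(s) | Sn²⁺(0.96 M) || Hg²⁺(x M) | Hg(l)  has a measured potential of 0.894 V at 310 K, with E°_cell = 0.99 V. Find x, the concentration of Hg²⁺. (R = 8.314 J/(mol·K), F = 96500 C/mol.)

7.2 × 10^-4 M

From the Nernst equation, ln Q = nF(E° − E)/RT = 2×96500×(0.99 − 0.894)/(8.314×310) = 7.189, so Q = 1320.
With Q = [Sn²⁺]/[Hg²⁺] and the known concentrations, [Hg²⁺] in the denominator gives [Hg²⁺] = 7.2 × 10^-4 M.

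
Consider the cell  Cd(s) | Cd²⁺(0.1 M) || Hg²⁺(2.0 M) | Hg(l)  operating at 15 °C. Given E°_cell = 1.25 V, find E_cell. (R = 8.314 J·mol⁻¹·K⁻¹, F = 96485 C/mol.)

Balancing electrons gives n = 2; the reaction quotient is Q = [Cd²⁺]/[Hg²⁺] = 0.0500.
E = E° − (RT/nF) ln Q = 1.25 − (8.314×288)/(2×96485) × (-2.996) = 1.250 + 0.037 = 1.287 V.

1.29 V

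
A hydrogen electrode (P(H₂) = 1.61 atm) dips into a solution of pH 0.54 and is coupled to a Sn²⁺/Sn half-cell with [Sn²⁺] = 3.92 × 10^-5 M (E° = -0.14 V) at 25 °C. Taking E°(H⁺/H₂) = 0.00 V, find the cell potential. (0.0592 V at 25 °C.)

0.23 V

The hydrogen couple is the cathode, so E°_cell = 0.14 V; n = 2.
[H⁺] = 10^(−0.54) = 0.29 M, and Q = [Sn²⁺]·P(H₂) / [H⁺]^2 = 7.59 × 10^-4.
E = E° − (0.0592/2) log Q = 0.14 − (0.0592/2)(-3.120) = 0.232 V.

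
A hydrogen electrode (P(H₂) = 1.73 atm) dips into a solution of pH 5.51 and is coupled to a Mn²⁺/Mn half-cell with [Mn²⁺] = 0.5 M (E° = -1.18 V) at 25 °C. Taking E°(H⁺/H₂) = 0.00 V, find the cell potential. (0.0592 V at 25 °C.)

0.86 V

The hydrogen couple is the cathode, so E°_cell = 1.18 V; n = 2.
[H⁺] = 10^(−5.51) = 3.1 × 10^-6 M, and Q = [Mn²⁺]·P(H₂) / [H⁺]^2 = 9.06 × 10^10.
E = E° − (0.0592/2) log Q = 1.18 − (0.0592/2)(10.957) = 0.856 V.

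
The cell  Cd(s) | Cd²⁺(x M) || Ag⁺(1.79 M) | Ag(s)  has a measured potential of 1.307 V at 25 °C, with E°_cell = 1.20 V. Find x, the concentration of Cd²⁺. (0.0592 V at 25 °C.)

From the Nernst equation, log Q = n(E° − E)/0.0592 = 2(1.20 − 1.307)/0.0592 = -3.615, so Q = 2.43 × 10^-4.
With Q = [Cd²⁺]/[Ag⁺]^2 and the known concentrations, [Cd²⁺] in the numerator gives [Cd²⁺] = 7.8 × 10^-4 M.

7.8 × 10^-4 M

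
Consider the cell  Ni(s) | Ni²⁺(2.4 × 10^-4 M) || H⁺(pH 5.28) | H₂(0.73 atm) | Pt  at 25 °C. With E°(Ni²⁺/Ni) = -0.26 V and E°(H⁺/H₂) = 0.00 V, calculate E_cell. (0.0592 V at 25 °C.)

0.059 V

The hydrogen couple is the cathode, so E°_cell = 0.26 V; n = 2.
[H⁺] = 10^(−5.28) = 5.2 × 10^-6 M, and Q = [Ni²⁺]·P(H₂) / [H⁺]^2 = 6.36 × 10^6.
E = E° − (0.0592/2) log Q = 0.26 − (0.0592/2)(6.804) = 0.059 V.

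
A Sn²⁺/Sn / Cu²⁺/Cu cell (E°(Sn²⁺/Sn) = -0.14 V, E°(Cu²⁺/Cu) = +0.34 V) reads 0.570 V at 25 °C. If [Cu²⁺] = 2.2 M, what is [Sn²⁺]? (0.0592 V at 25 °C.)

0.002 M

From the Nernst equation, log Q = n(E° − E)/0.0592 = 2(0.48 − 0.570)/0.0592 = -3.041, so Q = 9.11 × 10^-4.
With Q = [Sn²⁺]/[Cu²⁺] and the known concentrations, [Sn²⁺] in the numerator gives [Sn²⁺] = 0.002 M.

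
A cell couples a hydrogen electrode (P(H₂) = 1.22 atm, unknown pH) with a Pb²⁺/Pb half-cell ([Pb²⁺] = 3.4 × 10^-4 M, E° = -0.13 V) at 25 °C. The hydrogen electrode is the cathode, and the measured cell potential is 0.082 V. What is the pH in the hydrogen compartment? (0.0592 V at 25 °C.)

E°_cell = 0.13 V and n = 2.
log Q = n(E° − E)/0.0592 = 2×(0.13 − 0.082)/0.0592 = 1.622.
With Q = [Pb²⁺]·P(H₂) / [H⁺]^2, solving for [H⁺] gives log[H⁺] = -2.502, so pH = 2.50.

pH = 2.50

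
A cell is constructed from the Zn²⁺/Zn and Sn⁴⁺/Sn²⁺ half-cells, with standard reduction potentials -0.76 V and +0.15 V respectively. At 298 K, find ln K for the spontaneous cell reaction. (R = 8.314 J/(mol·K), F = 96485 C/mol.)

E°_cell = +0.15 − (-0.76) = 0.91 V, with n = 2 electrons transferred.
At equilibrium E = 0, so the Nernst equation gives ln K = nFE°/RT = (2)(96485)(0.91)/((8.314)(298)) = 70.88.

ln K = 70.9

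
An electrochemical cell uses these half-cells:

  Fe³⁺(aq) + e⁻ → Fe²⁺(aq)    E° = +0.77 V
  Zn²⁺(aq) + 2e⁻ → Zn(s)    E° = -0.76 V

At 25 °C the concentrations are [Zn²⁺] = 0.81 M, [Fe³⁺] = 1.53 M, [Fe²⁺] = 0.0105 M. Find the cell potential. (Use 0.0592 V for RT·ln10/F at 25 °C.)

The Fe³⁺/Fe²⁺ couple has the higher reduction potential and acts as the cathode, so E°_cell = +0.77 − (-0.76) = 1.53 V.
Balancing electrons gives n = 2; the reaction quotient is Q = [Zn²⁺]·[Fe²⁺]^2/[Fe³⁺]^2 = 3.81 × 10^-5.
At 25 °C, E = E° − (0.0592/n) log Q = 1.53 − (0.0592/2)(-4.419) = 1.530 + 0.131 = 1.661 V.

1.66 V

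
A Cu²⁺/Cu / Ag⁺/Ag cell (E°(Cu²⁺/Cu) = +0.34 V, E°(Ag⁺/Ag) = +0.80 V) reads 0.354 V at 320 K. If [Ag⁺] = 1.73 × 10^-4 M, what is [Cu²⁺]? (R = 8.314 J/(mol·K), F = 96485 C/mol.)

6.5 × 10^-5 M

From the Nernst equation, ln Q = nF(E° − E)/RT = 2×96485×(0.46 − 0.354)/(8.314×320) = 7.688, so Q = 2180.
With Q = [Cu²⁺]/[Ag⁺]^2 and the known concentrations, [Cu²⁺] in the numerator gives [Cu²⁺] = 6.5 × 10^-5 M.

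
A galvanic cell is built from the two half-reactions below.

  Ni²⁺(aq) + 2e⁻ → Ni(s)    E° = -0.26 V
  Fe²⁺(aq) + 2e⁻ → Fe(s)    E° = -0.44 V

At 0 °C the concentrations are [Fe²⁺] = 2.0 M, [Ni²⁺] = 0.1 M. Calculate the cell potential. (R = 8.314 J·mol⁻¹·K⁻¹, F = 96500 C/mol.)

The Ni²⁺/Ni couple has the higher reduction potential and acts as the cathode, so E°_cell = -0.26 − (-0.44) = 0.18 V.
Balancing electrons gives n = 2; the reaction quotient is Q = [Fe²⁺]/[Ni²⁺] = 20.0.
E = E° − (RT/nF) ln Q = 0.18 − (8.314×273)/(2×96500) × (2.996) = 0.180 − 0.035 = 0.145 V.

0.145 V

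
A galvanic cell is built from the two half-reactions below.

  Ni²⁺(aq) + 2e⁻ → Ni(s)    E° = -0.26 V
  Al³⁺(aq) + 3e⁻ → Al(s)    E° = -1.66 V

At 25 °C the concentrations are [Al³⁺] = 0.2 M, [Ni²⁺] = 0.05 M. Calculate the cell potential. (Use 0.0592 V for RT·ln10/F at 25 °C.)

1.38 V

The Ni²⁺/Ni couple has the higher reduction potential and acts as the cathode, so E°_cell = -0.26 − (-1.66) = 1.40 V.
Balancing electrons gives n = 6; the reaction quotient is Q = [Al³⁺]^2/[Ni²⁺]^3 = 320.
At 25 °C, E = E° − (0.0592/n) log Q = 1.40 − (0.0592/6)(2.505) = 1.400 − 0.025 = 1.375 V.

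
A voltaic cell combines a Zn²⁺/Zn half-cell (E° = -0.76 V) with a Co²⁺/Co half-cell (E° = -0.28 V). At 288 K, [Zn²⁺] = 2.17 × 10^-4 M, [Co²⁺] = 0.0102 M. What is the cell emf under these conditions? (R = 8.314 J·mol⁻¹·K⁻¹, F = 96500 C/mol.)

The Co²⁺/Co couple has the higher reduction potential and acts as the cathode, so E°_cell = -0.28 − (-0.76) = 0.48 V.
Balancing electrons gives n = 2; the reaction quotient is Q = [Zn²⁺]/[Co²⁺] = 0.0213.
E = E° − (RT/nF) ln Q = 0.48 − (8.314×288)/(2×96500) × (-3.850) = 0.480 + 0.048 = 0.528 V.

0.528 V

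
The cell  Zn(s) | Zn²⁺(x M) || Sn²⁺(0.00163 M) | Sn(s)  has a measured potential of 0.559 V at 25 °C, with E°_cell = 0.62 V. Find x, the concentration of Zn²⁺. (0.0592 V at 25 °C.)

From the Nernst equation, log Q = n(E° − E)/0.0592 = 2(0.62 − 0.559)/0.0592 = 2.061, so Q = 115.
With Q = [Zn²⁺]/[Sn²⁺] and the known concentrations, [Zn²⁺] in the numerator gives [Zn²⁺] = 0.19 M.

0.19 M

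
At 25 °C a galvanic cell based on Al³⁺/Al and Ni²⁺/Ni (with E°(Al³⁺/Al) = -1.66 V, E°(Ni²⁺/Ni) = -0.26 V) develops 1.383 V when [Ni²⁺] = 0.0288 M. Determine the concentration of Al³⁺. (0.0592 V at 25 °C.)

0.036 M

From the Nernst equation, log Q = n(E° − E)/0.0592 = 6(1.40 − 1.383)/0.0592 = 1.723, so Q = 52.8.
With Q = [Al³⁺]^2/[Ni²⁺]^3 and the known concentrations, [Al³⁺]^2 in the numerator gives [Al³⁺] = 0.036 M.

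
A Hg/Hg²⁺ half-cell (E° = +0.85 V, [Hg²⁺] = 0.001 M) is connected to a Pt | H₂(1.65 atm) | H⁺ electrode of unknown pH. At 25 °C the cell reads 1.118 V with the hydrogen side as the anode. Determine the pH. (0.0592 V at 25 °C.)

E°_cell = 0.85 V and n = 2.
log Q = n(E° − E)/0.0592 = 2×(0.85 − 1.118)/0.0592 = -9.054.
With Q = [H⁺]^2 / ([Hg²⁺]·P(H₂)), solving for [H⁺] gives log[H⁺] = -5.918, so pH = 5.92.

pH = 5.92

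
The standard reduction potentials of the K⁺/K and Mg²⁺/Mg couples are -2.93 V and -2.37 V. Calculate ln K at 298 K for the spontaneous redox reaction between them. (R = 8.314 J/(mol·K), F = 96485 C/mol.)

E°_cell = -2.37 − (-2.93) = 0.56 V, with n = 2 electrons transferred.
At equilibrium E = 0, so the Nernst equation gives ln K = nFE°/RT = (2)(96485)(0.56)/((8.314)(298)) = 43.62.

ln K = 43.6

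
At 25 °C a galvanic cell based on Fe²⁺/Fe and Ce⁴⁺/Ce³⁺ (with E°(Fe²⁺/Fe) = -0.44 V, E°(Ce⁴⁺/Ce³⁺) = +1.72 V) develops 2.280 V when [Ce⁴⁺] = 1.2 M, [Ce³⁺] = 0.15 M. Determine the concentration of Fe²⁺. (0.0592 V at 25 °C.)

0.0057 M

From the Nernst equation, log Q = n(E° − E)/0.0592 = 2(2.16 − 2.280)/0.0592 = -4.054, so Q = 8.83 × 10^-5.
With Q = [Fe²⁺]·[Ce³⁺]^2/[Ce⁴⁺]^2 and the known concentrations, [Fe²⁺] in the numerator gives [Fe²⁺] = 0.0057 M.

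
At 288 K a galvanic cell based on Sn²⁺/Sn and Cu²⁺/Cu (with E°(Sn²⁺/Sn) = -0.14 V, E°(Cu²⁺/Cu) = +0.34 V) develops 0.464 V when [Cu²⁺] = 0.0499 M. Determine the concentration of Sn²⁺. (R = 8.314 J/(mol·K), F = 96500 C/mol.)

0.18 M

From the Nernst equation, ln Q = nF(E° − E)/RT = 2×96500×(0.48 − 0.464)/(8.314×288) = 1.290, so Q = 3.63.
With Q = [Sn²⁺]/[Cu²⁺] and the known concentrations, [Sn²⁺] in the numerator gives [Sn²⁺] = 0.18 M.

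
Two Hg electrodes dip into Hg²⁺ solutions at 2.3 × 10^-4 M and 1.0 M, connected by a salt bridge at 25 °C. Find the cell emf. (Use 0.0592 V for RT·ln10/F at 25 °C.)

Both half-cells are Hg²⁺/Hg, so E°_cell = 0. The concentrated side is the cathode; the cell reaction moves Hg²⁺ from high to low concentration with n = 2.
Q = [Hg²⁺]_dilute/[Hg²⁺]_conc = 2.3 × 10^-4/1.0 = 2.3 × 10^-4.
E = 0 − (0.0592/2) log Q = −(0.0592/2)(-3.638) = 0.1077 V.

0.11 V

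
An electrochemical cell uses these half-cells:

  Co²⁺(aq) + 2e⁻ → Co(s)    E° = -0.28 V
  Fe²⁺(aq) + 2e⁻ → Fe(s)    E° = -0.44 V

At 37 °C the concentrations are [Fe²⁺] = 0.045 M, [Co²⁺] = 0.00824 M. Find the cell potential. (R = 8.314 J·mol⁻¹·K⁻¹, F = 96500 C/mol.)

0.137 V

The Co²⁺/Co couple has the higher reduction potential and acts as the cathode, so E°_cell = -0.28 − (-0.44) = 0.16 V.
Balancing electrons gives n = 2; the reaction quotient is Q = [Fe²⁺]/[Co²⁺] = 5.46.
E = E° − (RT/nF) ln Q = 0.16 − (8.314×310)/(2×96500) × (1.698) = 0.160 − 0.023 = 0.137 V.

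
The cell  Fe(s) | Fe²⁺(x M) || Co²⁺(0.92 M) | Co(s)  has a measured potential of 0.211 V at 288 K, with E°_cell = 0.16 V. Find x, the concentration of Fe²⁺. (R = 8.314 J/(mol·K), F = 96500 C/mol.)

From the Nernst equation, ln Q = nF(E° − E)/RT = 2×96500×(0.16 − 0.211)/(8.314×288) = -4.111, so Q = 0.0164.
With Q = [Fe²⁺]/[Co²⁺] and the known concentrations, [Fe²⁺] in the numerator gives [Fe²⁺] = 0.015 M.

0.015 M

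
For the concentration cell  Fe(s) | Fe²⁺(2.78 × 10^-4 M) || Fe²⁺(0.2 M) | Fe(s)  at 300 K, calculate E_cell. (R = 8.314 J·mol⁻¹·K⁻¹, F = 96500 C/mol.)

Both half-cells are Fe²⁺/Fe, so E°_cell = 0. The concentrated side is the cathode; the cell reaction moves Fe²⁺ from high to low concentration with n = 2.
Q = [Fe²⁺]_dilute/[Fe²⁺]_conc = 2.78 × 10^-4/0.2 = 0.00139.
E = 0 − (RT/nF) ln Q = −((8.314×300)/(2×96500))(-6.578) = 0.0850 V.

0.085 V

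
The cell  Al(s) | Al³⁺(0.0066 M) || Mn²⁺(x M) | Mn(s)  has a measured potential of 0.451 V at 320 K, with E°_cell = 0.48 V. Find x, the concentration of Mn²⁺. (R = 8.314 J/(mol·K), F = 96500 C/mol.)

0.0043 M

From the Nernst equation, ln Q = nF(E° − E)/RT = 6×96500×(0.48 − 0.451)/(8.314×320) = 6.311, so Q = 551.
With Q = [Al³⁺]^2/[Mn²⁺]^3 and the known concentrations, [Mn²⁺]^3 in the denominator gives [Mn²⁺] = 0.0043 M.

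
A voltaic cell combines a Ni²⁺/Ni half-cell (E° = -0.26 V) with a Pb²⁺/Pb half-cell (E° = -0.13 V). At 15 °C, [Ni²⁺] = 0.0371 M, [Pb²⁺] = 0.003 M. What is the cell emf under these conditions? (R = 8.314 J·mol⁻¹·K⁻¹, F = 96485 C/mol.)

The Pb²⁺/Pb couple has the higher reduction potential and acts as the cathode, so E°_cell = -0.13 − (-0.26) = 0.13 V.
Balancing electrons gives n = 2; the reaction quotient is Q = [Ni²⁺]/[Pb²⁺] = 12.4.
E = E° − (RT/nF) ln Q = 0.13 − (8.314×288)/(2×96485) × (2.515) = 0.130 − 0.031 = 0.099 V.

0.099 V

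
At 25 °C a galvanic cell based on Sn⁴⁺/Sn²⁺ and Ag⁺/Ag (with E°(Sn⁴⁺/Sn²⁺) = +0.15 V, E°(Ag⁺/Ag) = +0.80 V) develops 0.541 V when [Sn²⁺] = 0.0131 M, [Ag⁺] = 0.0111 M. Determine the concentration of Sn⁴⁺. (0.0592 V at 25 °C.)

From the Nernst equation, log Q = n(E° − E)/0.0592 = 2(0.65 − 0.541)/0.0592 = 3.682, so Q = 4810.
With Q = [Sn⁴⁺]/([Sn²⁺]·[Ag⁺]^2) and the known concentrations, [Sn⁴⁺] in the numerator gives [Sn⁴⁺] = 0.0078 M.

0.0078 M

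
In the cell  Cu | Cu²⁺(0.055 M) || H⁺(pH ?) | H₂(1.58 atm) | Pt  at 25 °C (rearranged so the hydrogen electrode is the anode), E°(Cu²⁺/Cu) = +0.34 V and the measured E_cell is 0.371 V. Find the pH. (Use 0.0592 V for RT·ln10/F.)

pH = 1.05

E°_cell = 0.34 V and n = 2.
log Q = n(E° − E)/0.0592 = 2×(0.34 − 0.371)/0.0592 = -1.047.
With Q = [H⁺]^2 / ([Cu²⁺]·P(H₂)), solving for [H⁺] gives log[H⁺] = -1.054, so pH = 1.05.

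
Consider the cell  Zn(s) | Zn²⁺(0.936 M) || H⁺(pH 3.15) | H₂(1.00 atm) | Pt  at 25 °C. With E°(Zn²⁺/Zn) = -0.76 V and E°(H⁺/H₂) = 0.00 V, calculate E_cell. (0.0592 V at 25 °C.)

0.57 V

The hydrogen couple is the cathode, so E°_cell = 0.76 V; n = 2.
[H⁺] = 10^(−3.15) = 7.1 × 10^-4 M, and Q = [Zn²⁺]·P(H₂) / [H⁺]^2 = 1.87 × 10^6.
E = E° − (0.0592/2) log Q = 0.76 − (0.0592/2)(6.271) = 0.574 V.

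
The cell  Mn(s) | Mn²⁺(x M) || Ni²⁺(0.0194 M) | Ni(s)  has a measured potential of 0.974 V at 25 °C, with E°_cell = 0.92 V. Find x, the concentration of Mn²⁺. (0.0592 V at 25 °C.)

From the Nernst equation, log Q = n(E° − E)/0.0592 = 2(0.92 − 0.974)/0.0592 = -1.824, so Q = 0.0150.
With Q = [Mn²⁺]/[Ni²⁺] and the known concentrations, [Mn²⁺] in the numerator gives [Mn²⁺] = 2.9 × 10^-4 M.

2.9 × 10^-4 M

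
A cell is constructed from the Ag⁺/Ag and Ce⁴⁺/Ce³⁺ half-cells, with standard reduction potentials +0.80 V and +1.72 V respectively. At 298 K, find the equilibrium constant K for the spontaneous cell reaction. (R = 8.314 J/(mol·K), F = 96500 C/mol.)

E°_cell = +1.72 − (+0.80) = 0.92 V, with n = 1 electron transferred.
At equilibrium E = 0, so the Nernst equation gives ln K = nFE°/RT = (1)(96500)(0.92)/((8.314)(298)) = 35.83.
K = e^35.83 = 3.6 × 10^15.

3.6 × 10^15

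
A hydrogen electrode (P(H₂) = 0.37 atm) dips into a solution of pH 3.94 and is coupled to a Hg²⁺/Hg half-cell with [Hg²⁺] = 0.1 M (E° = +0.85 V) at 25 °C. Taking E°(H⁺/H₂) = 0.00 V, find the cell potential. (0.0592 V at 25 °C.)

The Hg²⁺/Hg couple is the cathode, so E°_cell = 0.85 V; n = 2.
[H⁺] = 10^(−3.94) = 1.1 × 10^-4 M, and Q = [H⁺]^2 / ([Hg²⁺]·P(H₂)) = 3.56 × 10^-7.
E = E° − (0.0592/2) log Q = 0.85 − (0.0592/2)(-6.448) = 1.041 V.

1.04 V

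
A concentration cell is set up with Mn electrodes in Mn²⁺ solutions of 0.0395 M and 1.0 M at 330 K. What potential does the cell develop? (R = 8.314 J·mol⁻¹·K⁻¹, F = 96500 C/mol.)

Both half-cells are Mn²⁺/Mn, so E°_cell = 0. The concentrated side is the cathode; the cell reaction moves Mn²⁺ from high to low concentration with n = 2.
Q = [Mn²⁺]_dilute/[Mn²⁺]_conc = 0.0395/1.0 = 0.0395.
E = 0 − (RT/nF) ln Q = −((8.314×330)/(2×96500))(-3.231) = 0.0459 V.

0.046 V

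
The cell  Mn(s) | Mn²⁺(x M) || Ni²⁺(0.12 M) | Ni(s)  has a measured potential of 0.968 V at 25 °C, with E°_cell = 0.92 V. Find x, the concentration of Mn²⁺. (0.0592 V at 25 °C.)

0.0029 M

From the Nernst equation, log Q = n(E° − E)/0.0592 = 2(0.92 − 0.968)/0.0592 = -1.622, so Q = 0.0239.
With Q = [Mn²⁺]/[Ni²⁺] and the known concentrations, [Mn²⁺] in the numerator gives [Mn²⁺] = 0.0029 M.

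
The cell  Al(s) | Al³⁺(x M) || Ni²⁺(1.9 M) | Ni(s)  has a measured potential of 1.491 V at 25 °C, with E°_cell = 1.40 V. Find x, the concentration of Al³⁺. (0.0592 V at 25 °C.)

6.4 × 10^-5 M

From the Nernst equation, log Q = n(E° − E)/0.0592 = 6(1.40 − 1.491)/0.0592 = -9.223, so Q = 5.98 × 10^-10.
With Q = [Al³⁺]^2/[Ni²⁺]^3 and the known concentrations, [Al³⁺]^2 in the numerator gives [Al³⁺] = 6.4 × 10^-5 M.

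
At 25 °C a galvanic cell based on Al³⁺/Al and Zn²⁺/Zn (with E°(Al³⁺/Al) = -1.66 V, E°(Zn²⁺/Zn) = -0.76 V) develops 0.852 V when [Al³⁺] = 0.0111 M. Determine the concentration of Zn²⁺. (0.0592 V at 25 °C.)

0.0012 M

From the Nernst equation, log Q = n(E° − E)/0.0592 = 6(0.90 − 0.852)/0.0592 = 4.865, so Q = 7.33 × 10^4.
With Q = [Al³⁺]^2/[Zn²⁺]^3 and the known concentrations, [Zn²⁺]^3 in the denominator gives [Zn²⁺] = 0.0012 M.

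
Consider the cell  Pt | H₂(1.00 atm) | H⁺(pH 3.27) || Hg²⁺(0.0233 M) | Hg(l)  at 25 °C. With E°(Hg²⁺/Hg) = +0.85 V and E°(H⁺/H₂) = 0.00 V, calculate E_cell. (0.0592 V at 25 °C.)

1.00 V

The Hg²⁺/Hg couple is the cathode, so E°_cell = 0.85 V; n = 2.
[H⁺] = 10^(−3.27) = 5.4 × 10^-4 M, and Q = [H⁺]^2 / ([Hg²⁺]·P(H₂)) = 1.24 × 10^-5.
E = E° − (0.0592/2) log Q = 0.85 − (0.0592/2)(-4.907) = 0.995 V.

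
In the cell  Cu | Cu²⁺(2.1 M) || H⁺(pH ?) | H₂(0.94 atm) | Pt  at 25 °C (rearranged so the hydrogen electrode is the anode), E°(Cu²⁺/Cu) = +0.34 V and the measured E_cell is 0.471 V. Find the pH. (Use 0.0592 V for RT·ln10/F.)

pH = 2.07

E°_cell = 0.34 V and n = 2.
log Q = n(E° − E)/0.0592 = 2×(0.34 − 0.471)/0.0592 = -4.426.
With Q = [H⁺]^2 / ([Cu²⁺]·P(H₂)), solving for [H⁺] gives log[H⁺] = -2.065, so pH = 2.07.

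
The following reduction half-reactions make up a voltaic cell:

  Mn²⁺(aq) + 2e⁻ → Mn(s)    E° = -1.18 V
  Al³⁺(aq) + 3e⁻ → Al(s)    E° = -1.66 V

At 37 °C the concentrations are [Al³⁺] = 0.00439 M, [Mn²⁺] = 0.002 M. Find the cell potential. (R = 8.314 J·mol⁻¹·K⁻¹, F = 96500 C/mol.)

The Mn²⁺/Mn couple has the higher reduction potential and acts as the cathode, so E°_cell = -1.18 − (-1.66) = 0.48 V.
Balancing electrons gives n = 6; the reaction quotient is Q = [Al³⁺]^2/[Mn²⁺]^3 = 2410.
E = E° − (RT/nF) ln Q = 0.48 − (8.314×310)/(6×96500) × (7.787) = 0.480 − 0.035 = 0.445 V.

0.445 V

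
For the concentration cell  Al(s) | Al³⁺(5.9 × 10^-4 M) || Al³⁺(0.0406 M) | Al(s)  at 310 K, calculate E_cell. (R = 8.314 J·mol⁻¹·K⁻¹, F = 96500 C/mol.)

0.038 V

Both half-cells are Al³⁺/Al, so E°_cell = 0. The concentrated side is the cathode; the cell reaction moves Al³⁺ from high to low concentration with n = 3.
Q = [Al³⁺]_dilute/[Al³⁺]_conc = 5.9 × 10^-4/0.0406 = 0.0145.
E = 0 − (RT/nF) ln Q = −((8.314×310)/(3×96500))(-4.231) = 0.0377 V.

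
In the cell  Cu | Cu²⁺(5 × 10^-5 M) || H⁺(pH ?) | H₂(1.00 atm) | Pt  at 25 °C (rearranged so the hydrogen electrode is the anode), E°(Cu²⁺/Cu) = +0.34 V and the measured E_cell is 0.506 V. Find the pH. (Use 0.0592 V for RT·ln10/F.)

pH = 4.95

E°_cell = 0.34 V and n = 2.
log Q = n(E° − E)/0.0592 = 2×(0.34 − 0.506)/0.0592 = -5.608.
With Q = [H⁺]^2 / ([Cu²⁺]·P(H₂)), solving for [H⁺] gives log[H⁺] = -4.955, so pH = 4.95.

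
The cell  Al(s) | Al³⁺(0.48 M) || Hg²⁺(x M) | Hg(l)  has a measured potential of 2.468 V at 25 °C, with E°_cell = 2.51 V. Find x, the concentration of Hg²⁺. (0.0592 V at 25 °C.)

From the Nernst equation, log Q = n(E° − E)/0.0592 = 6(2.51 − 2.468)/0.0592 = 4.257, so Q = 1.81 × 10^4.
With Q = [Al³⁺]^2/[Hg²⁺]^3 and the known concentrations, [Hg²⁺]^3 in the denominator gives [Hg²⁺] = 0.023 M.

0.023 M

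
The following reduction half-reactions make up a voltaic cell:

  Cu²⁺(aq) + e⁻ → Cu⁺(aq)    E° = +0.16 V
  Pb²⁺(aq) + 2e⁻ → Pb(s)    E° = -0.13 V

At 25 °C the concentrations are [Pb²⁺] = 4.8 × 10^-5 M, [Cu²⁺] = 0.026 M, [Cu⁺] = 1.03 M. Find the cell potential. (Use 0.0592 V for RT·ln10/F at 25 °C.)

The Cu²⁺/Cu⁺ couple has the higher reduction potential and acts as the cathode, so E°_cell = +0.16 − (-0.13) = 0.29 V.
Balancing electrons gives n = 2; the reaction quotient is Q = [Pb²⁺]·[Cu⁺]^2/[Cu²⁺]^2 = 0.0753.
At 25 °C, E = E° − (0.0592/n) log Q = 0.29 − (0.0592/2)(-1.123) = 0.290 + 0.033 = 0.323 V.

0.323 V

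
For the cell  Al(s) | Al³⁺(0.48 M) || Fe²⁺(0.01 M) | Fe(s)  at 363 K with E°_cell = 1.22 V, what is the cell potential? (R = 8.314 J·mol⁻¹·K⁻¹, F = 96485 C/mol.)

Balancing electrons gives n = 6; the reaction quotient is Q = [Al³⁺]^2/[Fe²⁺]^3 = 2.3 × 10^5.
E = E° − (RT/nF) ln Q = 1.22 − (8.314×363)/(6×96485) × (12.348) = 1.220 − 0.064 = 1.156 V.

1.16 V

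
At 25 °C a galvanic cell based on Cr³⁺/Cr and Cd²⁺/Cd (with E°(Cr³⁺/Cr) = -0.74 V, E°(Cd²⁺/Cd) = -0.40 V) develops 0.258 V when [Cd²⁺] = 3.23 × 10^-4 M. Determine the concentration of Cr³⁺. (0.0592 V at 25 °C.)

From the Nernst equation, log Q = n(E° − E)/0.0592 = 6(0.34 − 0.258)/0.0592 = 8.311, so Q = 2.05 × 10^8.
With Q = [Cr³⁺]^2/[Cd²⁺]^3 and the known concentrations, [Cr³⁺]^2 in the numerator gives [Cr³⁺] = 0.083 M.

0.083 M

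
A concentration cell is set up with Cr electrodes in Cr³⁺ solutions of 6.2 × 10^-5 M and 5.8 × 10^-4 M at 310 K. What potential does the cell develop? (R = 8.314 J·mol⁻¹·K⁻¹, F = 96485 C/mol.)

Both half-cells are Cr³⁺/Cr, so E°_cell = 0. The concentrated side is the cathode; the cell reaction moves Cr³⁺ from high to low concentration with n = 3.
Q = [Cr³⁺]_dilute/[Cr³⁺]_conc = 6.2 × 10^-5/5.8 × 10^-4 = 0.107.
E = 0 − (RT/nF) ln Q = −((8.314×310)/(3×96485))(-2.236) = 0.0199 V.

0.020 V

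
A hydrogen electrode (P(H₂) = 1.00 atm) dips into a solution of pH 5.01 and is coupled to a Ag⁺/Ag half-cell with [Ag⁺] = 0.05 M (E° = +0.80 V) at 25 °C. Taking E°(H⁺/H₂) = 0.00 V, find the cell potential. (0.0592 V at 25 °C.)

1.02 V

The Ag⁺/Ag couple is the cathode, so E°_cell = 0.80 V; n = 2.
[H⁺] = 10^(−5.01) = 9.8 × 10^-6 M, and Q = [H⁺]^2 / ([Ag⁺]^2·P(H₂)) = 3.82 × 10^-8.
E = E° − (0.0592/2) log Q = 0.80 − (0.0592/2)(-7.418) = 1.020 V.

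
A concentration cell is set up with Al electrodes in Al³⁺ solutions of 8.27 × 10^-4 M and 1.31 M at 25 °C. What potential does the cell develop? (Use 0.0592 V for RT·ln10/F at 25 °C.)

Both half-cells are Al³⁺/Al, so E°_cell = 0. The concentrated side is the cathode; the cell reaction moves Al³⁺ from high to low concentration with n = 3.
Q = [Al³⁺]_dilute/[Al³⁺]_conc = 8.27 × 10^-4/1.31 = 6.31 × 10^-4.
E = 0 − (0.0592/3) log Q = −(0.0592/3)(-3.200) = 0.0631 V.

0.063 V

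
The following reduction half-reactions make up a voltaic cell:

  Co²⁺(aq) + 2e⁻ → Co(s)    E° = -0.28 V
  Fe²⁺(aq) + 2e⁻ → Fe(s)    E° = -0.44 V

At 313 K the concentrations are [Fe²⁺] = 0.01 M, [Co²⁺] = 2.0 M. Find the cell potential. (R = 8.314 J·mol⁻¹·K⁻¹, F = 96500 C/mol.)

The Co²⁺/Co couple has the higher reduction potential and acts as the cathode, so E°_cell = -0.28 − (-0.44) = 0.16 V.
Balancing electrons gives n = 2; the reaction quotient is Q = [Fe²⁺]/[Co²⁺] = 0.00500.
E = E° − (RT/nF) ln Q = 0.16 − (8.314×313)/(2×96500) × (-5.298) = 0.160 + 0.071 = 0.231 V.

0.231 V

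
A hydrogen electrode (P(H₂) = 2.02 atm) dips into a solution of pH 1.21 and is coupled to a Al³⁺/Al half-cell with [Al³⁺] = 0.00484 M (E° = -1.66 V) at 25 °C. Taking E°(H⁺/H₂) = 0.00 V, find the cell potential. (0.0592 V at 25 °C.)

The hydrogen couple is the cathode, so E°_cell = 1.66 V; n = 6.
[H⁺] = 10^(−1.21) = 0.062 M, and Q = [Al³⁺]^2·P(H₂)^3 / [H⁺]^6 = 3510.
E = E° − (0.0592/6) log Q = 1.66 − (0.0592/6)(3.546) = 1.625 V.

1.63 V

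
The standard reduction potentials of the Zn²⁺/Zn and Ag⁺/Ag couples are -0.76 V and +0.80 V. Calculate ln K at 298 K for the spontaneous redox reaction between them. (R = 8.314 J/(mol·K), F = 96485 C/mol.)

ln K = 121.5

E°_cell = +0.80 − (-0.76) = 1.56 V, with n = 2 electrons transferred.
At equilibrium E = 0, so the Nernst equation gives ln K = nFE°/RT = (2)(96485)(1.56)/((8.314)(298)) = 121.50.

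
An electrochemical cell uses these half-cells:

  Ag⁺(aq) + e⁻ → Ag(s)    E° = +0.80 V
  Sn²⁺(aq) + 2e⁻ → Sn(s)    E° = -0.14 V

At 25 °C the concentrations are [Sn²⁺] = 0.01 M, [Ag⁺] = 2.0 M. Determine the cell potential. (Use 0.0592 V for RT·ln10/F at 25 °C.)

1.02 V

The Ag⁺/Ag couple has the higher reduction potential and acts as the cathode, so E°_cell = +0.80 − (-0.14) = 0.94 V.
Balancing electrons gives n = 2; the reaction quotient is Q = [Sn²⁺]/[Ag⁺]^2 = 0.00250.
At 25 °C, E = E° − (0.0592/n) log Q = 0.94 − (0.0592/2)(-2.602) = 0.940 + 0.077 = 1.017 V.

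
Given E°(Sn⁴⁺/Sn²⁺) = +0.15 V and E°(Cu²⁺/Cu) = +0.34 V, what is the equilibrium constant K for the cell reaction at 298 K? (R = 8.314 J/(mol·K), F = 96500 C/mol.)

E°_cell = +0.34 − (+0.15) = 0.19 V, with n = 2 electrons transferred.
At equilibrium E = 0, so the Nernst equation gives ln K = nFE°/RT = (2)(96500)(0.19)/((8.314)(298)) = 14.80.
K = e^14.80 = 2.7 × 10^6.

2.7 × 10^6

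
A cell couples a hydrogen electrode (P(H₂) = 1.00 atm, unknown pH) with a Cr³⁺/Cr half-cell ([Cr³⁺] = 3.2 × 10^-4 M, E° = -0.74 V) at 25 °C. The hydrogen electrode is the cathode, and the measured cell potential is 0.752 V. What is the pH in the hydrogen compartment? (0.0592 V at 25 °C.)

pH = 0.96

E°_cell = 0.74 V and n = 6.
log Q = n(E° − E)/0.0592 = 6×(0.74 − 0.752)/0.0592 = -1.216.
With Q = [Cr³⁺]^2·P(H₂)^3 / [H⁺]^6, solving for [H⁺] gives log[H⁺] = -0.962, so pH = 0.96.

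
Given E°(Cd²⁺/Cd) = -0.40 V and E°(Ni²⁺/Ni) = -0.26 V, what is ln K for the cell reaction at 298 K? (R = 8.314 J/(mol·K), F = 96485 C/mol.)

E°_cell = -0.26 − (-0.40) = 0.14 V, with n = 2 electrons transferred.
At equilibrium E = 0, so the Nernst equation gives ln K = nFE°/RT = (2)(96485)(0.14)/((8.314)(298)) = 10.90.

ln K = 10.9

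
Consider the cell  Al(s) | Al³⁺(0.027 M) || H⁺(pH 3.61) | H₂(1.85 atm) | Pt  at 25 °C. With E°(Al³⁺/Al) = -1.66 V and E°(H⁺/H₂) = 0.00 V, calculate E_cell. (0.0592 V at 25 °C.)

The hydrogen couple is the cathode, so E°_cell = 1.66 V; n = 6.
[H⁺] = 10^(−3.61) = 2.5 × 10^-4 M, and Q = [Al³⁺]^2·P(H₂)^3 / [H⁺]^6 = 2.11 × 10^19.
E = E° − (0.0592/6) log Q = 1.66 − (0.0592/6)(19.324) = 1.469 V.

1.47 V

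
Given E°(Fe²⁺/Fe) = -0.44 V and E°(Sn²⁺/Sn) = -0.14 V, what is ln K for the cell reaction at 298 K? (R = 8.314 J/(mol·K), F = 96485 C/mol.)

E°_cell = -0.14 − (-0.44) = 0.30 V, with n = 2 electrons transferred.
At equilibrium E = 0, so the Nernst equation gives ln K = nFE°/RT = (2)(96485)(0.30)/((8.314)(298)) = 23.37.

ln K = 23.4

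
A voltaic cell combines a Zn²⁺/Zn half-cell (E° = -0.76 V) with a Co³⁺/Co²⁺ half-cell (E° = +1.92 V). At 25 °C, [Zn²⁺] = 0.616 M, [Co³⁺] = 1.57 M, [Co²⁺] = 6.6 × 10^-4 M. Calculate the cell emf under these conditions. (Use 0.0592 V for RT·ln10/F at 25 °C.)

2.89 V

The Co³⁺/Co²⁺ couple has the higher reduction potential and acts as the cathode, so E°_cell = +1.92 − (-0.76) = 2.68 V.
Balancing electrons gives n = 2; the reaction quotient is Q = [Zn²⁺]·[Co²⁺]^2/[Co³⁺]^2 = 1.09 × 10^-7.
At 25 °C, E = E° − (0.0592/n) log Q = 2.68 − (0.0592/2)(-6.963) = 2.680 + 0.206 = 2.886 V.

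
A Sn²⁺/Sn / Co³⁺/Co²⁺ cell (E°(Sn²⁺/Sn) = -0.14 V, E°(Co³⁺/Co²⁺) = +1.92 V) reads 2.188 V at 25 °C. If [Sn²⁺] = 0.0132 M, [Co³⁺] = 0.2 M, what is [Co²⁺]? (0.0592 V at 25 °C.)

0.012 M

From the Nernst equation, log Q = n(E° − E)/0.0592 = 2(2.06 − 2.188)/0.0592 = -4.324, so Q = 4.74 × 10^-5.
With Q = [Sn²⁺]·[Co²⁺]^2/[Co³⁺]^2 and the known concentrations, [Co²⁺]^2 in the numerator gives [Co²⁺] = 0.012 M.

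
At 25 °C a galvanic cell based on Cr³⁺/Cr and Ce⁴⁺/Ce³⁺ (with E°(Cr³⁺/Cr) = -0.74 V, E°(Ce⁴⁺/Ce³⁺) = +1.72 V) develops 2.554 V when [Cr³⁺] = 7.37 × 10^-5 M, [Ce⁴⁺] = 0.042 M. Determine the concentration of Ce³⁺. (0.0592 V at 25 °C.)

0.026 M

From the Nernst equation, log Q = n(E° − E)/0.0592 = 3(2.46 − 2.554)/0.0592 = -4.764, so Q = 1.72 × 10^-5.
With Q = [Cr³⁺]·[Ce³⁺]^3/[Ce⁴⁺]^3 and the known concentrations, [Ce³⁺]^3 in the numerator gives [Ce³⁺] = 0.026 M.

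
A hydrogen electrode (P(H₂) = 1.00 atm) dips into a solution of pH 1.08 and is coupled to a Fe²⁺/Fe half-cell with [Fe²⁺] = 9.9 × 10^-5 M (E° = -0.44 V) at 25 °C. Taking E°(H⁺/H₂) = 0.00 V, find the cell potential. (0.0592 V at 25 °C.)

0.49 V

The hydrogen couple is the cathode, so E°_cell = 0.44 V; n = 2.
[H⁺] = 10^(−1.08) = 0.083 M, and Q = [Fe²⁺]·P(H₂) / [H⁺]^2 = 0.0143.
E = E° − (0.0592/2) log Q = 0.44 − (0.0592/2)(-1.844) = 0.495 V.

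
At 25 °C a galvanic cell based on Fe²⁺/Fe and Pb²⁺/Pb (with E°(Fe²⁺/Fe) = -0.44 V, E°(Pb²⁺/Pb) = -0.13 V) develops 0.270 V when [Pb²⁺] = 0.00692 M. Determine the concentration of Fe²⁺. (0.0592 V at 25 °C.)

0.16 M

From the Nernst equation, log Q = n(E° − E)/0.0592 = 2(0.31 − 0.270)/0.0592 = 1.351, so Q = 22.5.
With Q = [Fe²⁺]/[Pb²⁺] and the known concentrations, [Fe²⁺] in the numerator gives [Fe²⁺] = 0.16 M.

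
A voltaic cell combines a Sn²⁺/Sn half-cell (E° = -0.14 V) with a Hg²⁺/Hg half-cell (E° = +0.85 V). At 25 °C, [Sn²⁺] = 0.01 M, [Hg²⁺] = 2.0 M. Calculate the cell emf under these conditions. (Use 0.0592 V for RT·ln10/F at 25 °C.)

The Hg²⁺/Hg couple has the higher reduction potential and acts as the cathode, so E°_cell = +0.85 − (-0.14) = 0.99 V.
Balancing electrons gives n = 2; the reaction quotient is Q = [Sn²⁺]/[Hg²⁺] = 0.00500.
At 25 °C, E = E° − (0.0592/n) log Q = 0.99 − (0.0592/2)(-2.301) = 0.990 + 0.068 = 1.058 V.

1.06 V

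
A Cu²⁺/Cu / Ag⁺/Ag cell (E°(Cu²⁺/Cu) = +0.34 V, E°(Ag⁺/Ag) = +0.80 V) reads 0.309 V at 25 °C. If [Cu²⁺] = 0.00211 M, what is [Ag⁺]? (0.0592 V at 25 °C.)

From the Nernst equation, log Q = n(E° − E)/0.0592 = 2(0.46 − 0.309)/0.0592 = 5.101, so Q = 1.26 × 10^5.
With Q = [Cu²⁺]/[Ag⁺]^2 and the known concentrations, [Ag⁺]^2 in the denominator gives [Ag⁺] = 1.3 × 10^-4 M.

1.3 × 10^-4 M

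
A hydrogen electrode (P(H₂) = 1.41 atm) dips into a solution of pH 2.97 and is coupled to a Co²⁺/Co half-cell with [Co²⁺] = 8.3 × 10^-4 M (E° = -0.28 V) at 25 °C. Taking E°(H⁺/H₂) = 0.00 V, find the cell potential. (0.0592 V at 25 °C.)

0.19 V

The hydrogen couple is the cathode, so E°_cell = 0.28 V; n = 2.
[H⁺] = 10^(−2.97) = 0.0011 M, and Q = [Co²⁺]·P(H₂) / [H⁺]^2 = 1020.
E = E° − (0.0592/2) log Q = 0.28 − (0.0592/2)(3.008) = 0.191 V.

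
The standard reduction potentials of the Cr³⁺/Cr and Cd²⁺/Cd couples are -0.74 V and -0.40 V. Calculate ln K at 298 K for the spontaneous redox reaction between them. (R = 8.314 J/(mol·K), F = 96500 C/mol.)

E°_cell = -0.40 − (-0.74) = 0.34 V, with n = 6 electrons transferred.
At equilibrium E = 0, so the Nernst equation gives ln K = nFE°/RT = (6)(96500)(0.34)/((8.314)(298)) = 79.46.

ln K = 79.5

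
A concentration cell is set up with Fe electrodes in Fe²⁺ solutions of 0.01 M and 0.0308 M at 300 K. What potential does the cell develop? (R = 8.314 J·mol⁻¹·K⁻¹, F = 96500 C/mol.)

Both half-cells are Fe²⁺/Fe, so E°_cell = 0. The concentrated side is the cathode; the cell reaction moves Fe²⁺ from high to low concentration with n = 2.
Q = [Fe²⁺]_dilute/[Fe²⁺]_conc = 0.01/0.0308 = 0.325.
E = 0 − (RT/nF) ln Q = −((8.314×300)/(2×96500))(-1.125) = 0.0145 V.

0.015 V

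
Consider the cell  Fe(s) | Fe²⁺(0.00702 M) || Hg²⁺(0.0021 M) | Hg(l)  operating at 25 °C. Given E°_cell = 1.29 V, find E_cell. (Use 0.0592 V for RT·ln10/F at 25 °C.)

Balancing electrons gives n = 2; the reaction quotient is Q = [Fe²⁺]/[Hg²⁺] = 3.34.
At 25 °C, E = E° − (0.0592/n) log Q = 1.29 − (0.0592/2)(0.524) = 1.290 − 0.016 = 1.274 V.

1.27 V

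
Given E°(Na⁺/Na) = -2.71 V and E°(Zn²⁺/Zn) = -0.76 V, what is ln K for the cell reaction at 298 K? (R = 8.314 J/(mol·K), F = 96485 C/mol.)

ln K = 151.9

E°_cell = -0.76 − (-2.71) = 1.95 V, with n = 2 electrons transferred.
At equilibrium E = 0, so the Nernst equation gives ln K = nFE°/RT = (2)(96485)(1.95)/((8.314)(298)) = 151.88.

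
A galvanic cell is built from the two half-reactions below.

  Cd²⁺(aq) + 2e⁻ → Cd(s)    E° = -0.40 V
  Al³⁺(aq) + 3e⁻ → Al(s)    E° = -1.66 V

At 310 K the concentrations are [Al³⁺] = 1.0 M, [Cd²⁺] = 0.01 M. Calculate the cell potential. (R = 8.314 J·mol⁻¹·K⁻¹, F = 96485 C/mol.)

The Cd²⁺/Cd couple has the higher reduction potential and acts as the cathode, so E°_cell = -0.40 − (-1.66) = 1.26 V.
Balancing electrons gives n = 6; the reaction quotient is Q = [Al³⁺]^2/[Cd²⁺]^3 = 1 × 10^6.
E = E° − (RT/nF) ln Q = 1.26 − (8.314×310)/(6×96485) × (13.816) = 1.260 − 0.062 = 1.198 V.

1.20 V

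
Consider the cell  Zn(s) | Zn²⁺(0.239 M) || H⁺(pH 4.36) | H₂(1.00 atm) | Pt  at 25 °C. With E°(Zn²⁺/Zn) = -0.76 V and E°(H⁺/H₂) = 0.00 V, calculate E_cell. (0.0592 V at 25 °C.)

0.52 V

The hydrogen couple is the cathode, so E°_cell = 0.76 V; n = 2.
[H⁺] = 10^(−4.36) = 4.4 × 10^-5 M, and Q = [Zn²⁺]·P(H₂) / [H⁺]^2 = 1.25 × 10^8.
E = E° − (0.0592/2) log Q = 0.76 − (0.0592/2)(8.098) = 0.520 V.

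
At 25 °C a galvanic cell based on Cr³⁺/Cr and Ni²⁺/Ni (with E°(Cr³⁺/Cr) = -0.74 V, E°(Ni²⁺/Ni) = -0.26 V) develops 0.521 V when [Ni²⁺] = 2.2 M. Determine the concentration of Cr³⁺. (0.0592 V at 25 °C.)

0.027 M

From the Nernst equation, log Q = n(E° − E)/0.0592 = 6(0.48 − 0.521)/0.0592 = -4.155, so Q = 6.99 × 10^-5.
With Q = [Cr³⁺]^2/[Ni²⁺]^3 and the known concentrations, [Cr³⁺]^2 in the numerator gives [Cr³⁺] = 0.027 M.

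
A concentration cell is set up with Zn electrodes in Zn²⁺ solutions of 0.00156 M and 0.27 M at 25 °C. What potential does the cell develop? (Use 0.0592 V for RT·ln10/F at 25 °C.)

0.066 V

Both half-cells are Zn²⁺/Zn, so E°_cell = 0. The concentrated side is the cathode; the cell reaction moves Zn²⁺ from high to low concentration with n = 2.
Q = [Zn²⁺]_dilute/[Zn²⁺]_conc = 0.00156/0.27 = 0.00578.
E = 0 − (0.0592/2) log Q = −(0.0592/2)(-2.238) = 0.0662 V.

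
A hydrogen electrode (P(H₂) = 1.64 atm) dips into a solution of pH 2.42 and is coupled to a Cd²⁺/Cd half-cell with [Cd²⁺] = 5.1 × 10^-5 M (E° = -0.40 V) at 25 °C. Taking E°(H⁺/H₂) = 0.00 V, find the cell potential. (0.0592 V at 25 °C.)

0.38 V

The hydrogen couple is the cathode, so E°_cell = 0.40 V; n = 2.
[H⁺] = 10^(−2.42) = 0.0038 M, and Q = [Cd²⁺]·P(H₂) / [H⁺]^2 = 5.79.
E = E° − (0.0592/2) log Q = 0.40 − (0.0592/2)(0.762) = 0.377 V.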